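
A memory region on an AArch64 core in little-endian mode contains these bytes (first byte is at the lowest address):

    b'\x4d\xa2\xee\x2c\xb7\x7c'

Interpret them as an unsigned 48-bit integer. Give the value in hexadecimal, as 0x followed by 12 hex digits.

0x7CB72CEEA24D

Little-endian: lowest address holds the least-significant byte.
Reassemble most-significant byte first: 7C B7 2C EE A2 4D → 0x7CB72CEEA24D.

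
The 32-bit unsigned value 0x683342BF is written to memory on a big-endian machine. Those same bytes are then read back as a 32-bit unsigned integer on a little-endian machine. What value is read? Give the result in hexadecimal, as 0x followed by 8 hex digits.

0xBF423368

Stored big-endian, the bytes at ascending addresses are 68 33 42 BF.
Read back as little-endian, the first byte is least significant, giving 0xBF423368.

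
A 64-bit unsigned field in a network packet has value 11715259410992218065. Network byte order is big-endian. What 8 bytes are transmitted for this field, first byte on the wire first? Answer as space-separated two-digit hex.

11715259410992218065 in hexadecimal, padded to 64 bits, is 0xA294F65D3BBE3FD1.
Split into bytes (most-significant first): A2 94 F6 5D 3B BE 3F D1.
In big-endian order the high byte comes first in memory.
So the memory order matches the most-significant-first order: A2 94 F6 5D 3B BE 3F D1.

A2 94 F6 5D 3B BE 3F D1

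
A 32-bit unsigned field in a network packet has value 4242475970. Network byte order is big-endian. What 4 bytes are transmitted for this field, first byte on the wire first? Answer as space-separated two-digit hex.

4242475970 in hexadecimal, padded to 32 bits, is 0xFCDF0BC2.
Split into bytes (most-significant first): FC DF 0B C2.
Big-endian stores the most-significant byte at the lowest address.
So the memory order matches the most-significant-first order: FC DF 0B C2.

FC DF 0B C2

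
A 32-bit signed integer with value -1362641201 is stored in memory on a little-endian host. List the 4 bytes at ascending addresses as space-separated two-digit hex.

Two's complement of -1362641201 in 32 bits: 1362641201 = 0x51384131; invert → 0xAEC7BECE; add 1 → 0xAEC7BECF.
Split into bytes (most-significant first): AE C7 BE CF.
Little-endian: lowest address holds the least-significant byte.
So at ascending addresses the bytes are CF BE C7 AE.

CF BE C7 AE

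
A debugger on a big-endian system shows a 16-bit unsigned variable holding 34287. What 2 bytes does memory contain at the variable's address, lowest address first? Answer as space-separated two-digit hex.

34287 in hexadecimal, padded to 16 bits, is 0x85EF.
Split into bytes (most-significant first): 85 EF.
In big-endian order the high byte comes first in memory.
So the memory order matches the most-significant-first order: 85 EF.

85 EF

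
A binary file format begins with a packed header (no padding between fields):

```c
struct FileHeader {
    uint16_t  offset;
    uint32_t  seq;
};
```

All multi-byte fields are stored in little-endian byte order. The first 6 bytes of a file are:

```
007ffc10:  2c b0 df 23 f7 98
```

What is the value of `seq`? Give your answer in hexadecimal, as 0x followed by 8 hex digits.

`seq` follows `offset` (2 bytes), so it starts at byte offset 2 and occupies 4 bytes.
Bytes at offsets 2..5: DF 23 F7 98.
Little-endian stores the least-significant byte at the lowest address.
Reassemble most-significant byte first: 98 F7 23 DF → 0x98F723DF.

0x98F723DF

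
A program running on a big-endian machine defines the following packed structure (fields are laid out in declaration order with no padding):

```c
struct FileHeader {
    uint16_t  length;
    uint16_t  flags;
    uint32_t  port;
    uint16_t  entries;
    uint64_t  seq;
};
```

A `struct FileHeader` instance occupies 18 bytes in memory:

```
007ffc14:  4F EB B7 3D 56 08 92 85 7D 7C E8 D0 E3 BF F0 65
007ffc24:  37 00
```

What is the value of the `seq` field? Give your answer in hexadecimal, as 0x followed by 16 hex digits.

0xE8D0E3BFF0653700

`seq` follows `length` (2 B), `flags` (2 B), `port` (4 B), `entries` (2 B), so it starts at offset 2 + 2 + 4 + 2 = 10 and occupies 8 bytes.
Bytes at offsets 10..17: E8 D0 E3 BF F0 65 37 00.
Big-endian: lowest address holds the most-significant byte.
The bytes are already most-significant first: 0xE8D0E3BFF0653700.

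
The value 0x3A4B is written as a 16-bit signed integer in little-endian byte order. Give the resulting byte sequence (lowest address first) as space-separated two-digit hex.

Split into bytes (most-significant first): 3A 4B.
Little-endian: lowest address holds the least-significant byte.
So at ascending addresses the bytes are 4B 3A.

4B 3A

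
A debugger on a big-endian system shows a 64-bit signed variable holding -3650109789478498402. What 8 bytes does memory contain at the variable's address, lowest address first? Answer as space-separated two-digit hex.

CD 58 34 7C 4E F5 4F 9E

Two's complement of -3650109789478498402 in 64 bits: 3650109789478498402 = 0x32A7CB83B10AB062; invert → 0xCD58347C4EF54F9D; add 1 → 0xCD58347C4EF54F9E.
Split into bytes (most-significant first): CD 58 34 7C 4E F5 4F 9E.
Big-endian: lowest address holds the most-significant byte.
So the memory order matches the most-significant-first order: CD 58 34 7C 4E F5 4F 9E.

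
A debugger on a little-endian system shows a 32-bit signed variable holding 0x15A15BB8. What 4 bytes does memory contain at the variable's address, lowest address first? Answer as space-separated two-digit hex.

Split into bytes (most-significant first): 15 A1 5B B8.
In little-endian order the low byte comes first in memory.
So at ascending addresses the bytes are B8 5B A1 15.

B8 5B A1 15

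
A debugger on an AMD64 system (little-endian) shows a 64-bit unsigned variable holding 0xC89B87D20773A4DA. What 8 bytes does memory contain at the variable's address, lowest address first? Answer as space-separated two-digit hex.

DA A4 73 07 D2 87 9B C8

Split into bytes (most-significant first): C8 9B 87 D2 07 73 A4 DA.
Little-endian stores the least-significant byte at the lowest address.
So at ascending addresses the bytes are DA A4 73 07 D2 87 9B C8.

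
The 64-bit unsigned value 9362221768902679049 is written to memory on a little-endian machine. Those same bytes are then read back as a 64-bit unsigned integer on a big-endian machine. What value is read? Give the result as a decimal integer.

9362221768902679049 in 64-bit hexadecimal is 0x81ED4B187BDF9A09.
Stored little-endian, the bytes at ascending addresses are 09 9A DF 7B 18 4B ED 81.
Read back as big-endian, the last byte is least significant, giving 0x099ADF7B184BED81.
0x099ADF7B184BED81 = 692111212536393089.

692111212536393089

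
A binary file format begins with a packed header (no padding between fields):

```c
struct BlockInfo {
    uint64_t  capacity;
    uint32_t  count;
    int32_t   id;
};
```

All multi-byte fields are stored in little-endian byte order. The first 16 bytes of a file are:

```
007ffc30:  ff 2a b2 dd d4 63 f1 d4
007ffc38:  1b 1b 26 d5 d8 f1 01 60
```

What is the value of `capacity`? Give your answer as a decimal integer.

`capacity` is the first field, at byte offset 0, occupying 8 bytes.
Bytes at offsets 0..7: FF 2A B2 DD D4 63 F1 D4.
Little-endian: lowest address holds the least-significant byte.
Reassemble most-significant byte first: D4 F1 63 D4 DD B2 2A FF → 0xD4F163D4DDB22AFF.
0xD4F163D4DDB22AFF = 15344155171331648255.

15344155171331648255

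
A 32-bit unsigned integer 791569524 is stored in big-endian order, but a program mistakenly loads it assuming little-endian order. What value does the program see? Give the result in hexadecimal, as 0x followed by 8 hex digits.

0x74642E2F

791569524 in 32-bit hexadecimal is 0x2F2E6474.
Stored big-endian, the bytes at ascending addresses are 2F 2E 64 74.
Read back as little-endian, the first byte is least significant, giving 0x74642E2F.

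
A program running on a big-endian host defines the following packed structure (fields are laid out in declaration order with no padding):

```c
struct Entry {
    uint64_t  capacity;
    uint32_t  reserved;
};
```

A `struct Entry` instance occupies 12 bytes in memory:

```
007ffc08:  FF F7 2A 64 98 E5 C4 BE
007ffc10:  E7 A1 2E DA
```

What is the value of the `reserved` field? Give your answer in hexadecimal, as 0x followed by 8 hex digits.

0xE7A12EDA

`reserved` follows `capacity` (8 bytes), so it starts at byte offset 8 and occupies 4 bytes.
Bytes at offsets 8..11: E7 A1 2E DA.
Big-endian: lowest address holds the most-significant byte.
The bytes are already most-significant first: 0xE7A12EDA.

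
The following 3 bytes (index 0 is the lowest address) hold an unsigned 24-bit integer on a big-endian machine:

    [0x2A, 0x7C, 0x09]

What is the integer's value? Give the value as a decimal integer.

2784265

Big-endian stores the most-significant byte at the lowest address.
The bytes are already most-significant first: 0x2A7C09.
0x2A7C09 = 2784265.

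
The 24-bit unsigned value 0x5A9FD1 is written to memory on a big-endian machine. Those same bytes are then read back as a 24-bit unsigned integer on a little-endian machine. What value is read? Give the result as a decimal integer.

13737818

Stored big-endian, the bytes at ascending addresses are 5A 9F D1.
Read back as little-endian, the first byte is least significant, giving 0xD19F5A.
0xD19F5A = 13737818.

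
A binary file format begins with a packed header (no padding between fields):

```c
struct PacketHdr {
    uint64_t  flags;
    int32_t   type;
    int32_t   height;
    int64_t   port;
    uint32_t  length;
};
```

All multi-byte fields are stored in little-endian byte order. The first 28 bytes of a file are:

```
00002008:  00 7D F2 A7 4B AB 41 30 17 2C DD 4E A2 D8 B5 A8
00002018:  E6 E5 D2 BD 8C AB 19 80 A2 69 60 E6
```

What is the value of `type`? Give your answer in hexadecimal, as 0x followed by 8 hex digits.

0x4EDD2C17

`type` follows `flags` (8 bytes), so it starts at byte offset 8 and occupies 4 bytes.
Bytes at offsets 8..11: 17 2C DD 4E.
Little-endian: lowest address holds the least-significant byte.
Reassemble most-significant byte first: 4E DD 2C 17 → 0x4EDD2C17.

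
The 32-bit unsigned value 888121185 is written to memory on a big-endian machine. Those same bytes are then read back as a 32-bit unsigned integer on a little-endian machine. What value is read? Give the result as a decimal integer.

888121185 in 32-bit hexadecimal is 0x34EFA761.
Stored big-endian, the bytes at ascending addresses are 34 EF A7 61.
Read back as little-endian, the first byte is least significant, giving 0x61A7EF34.
0x61A7EF34 = 1638395700.

1638395700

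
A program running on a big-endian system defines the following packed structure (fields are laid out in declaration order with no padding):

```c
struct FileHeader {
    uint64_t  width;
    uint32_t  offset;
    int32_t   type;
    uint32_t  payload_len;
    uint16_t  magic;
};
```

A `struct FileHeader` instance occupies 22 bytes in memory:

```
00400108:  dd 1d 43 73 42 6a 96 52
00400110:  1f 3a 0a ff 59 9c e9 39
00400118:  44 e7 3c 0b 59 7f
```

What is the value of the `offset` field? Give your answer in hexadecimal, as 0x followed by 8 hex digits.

`offset` follows `width` (8 bytes), so it starts at byte offset 8 and occupies 4 bytes.
Bytes at offsets 8..11: 1F 3A 0A FF.
Big-endian stores the most-significant byte at the lowest address.
The bytes are already most-significant first: 0x1F3A0AFF.

0x1F3A0AFF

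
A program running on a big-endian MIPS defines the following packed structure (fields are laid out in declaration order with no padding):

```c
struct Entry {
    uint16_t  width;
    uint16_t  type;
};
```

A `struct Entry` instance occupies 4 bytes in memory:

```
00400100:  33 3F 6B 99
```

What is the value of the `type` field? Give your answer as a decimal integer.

27545

`type` follows `width` (2 bytes), so it starts at byte offset 2 and occupies 2 bytes.
Bytes at offsets 2..3: 6B 99.
In big-endian order the high byte comes first in memory.
The bytes are already most-significant first: 0x6B99.
0x6B99 = 27545.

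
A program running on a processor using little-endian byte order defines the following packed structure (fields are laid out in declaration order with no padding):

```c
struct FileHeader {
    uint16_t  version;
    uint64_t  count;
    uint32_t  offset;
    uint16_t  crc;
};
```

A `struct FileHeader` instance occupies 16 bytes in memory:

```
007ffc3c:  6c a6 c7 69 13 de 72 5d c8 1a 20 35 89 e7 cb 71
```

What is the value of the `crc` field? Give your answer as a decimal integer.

`crc` follows `version` (2 B), `count` (8 B), `offset` (4 B), so it starts at offset 2 + 8 + 4 = 14 and occupies 2 bytes.
Bytes at offsets 14..15: CB 71.
Little-endian stores the least-significant byte at the lowest address.
Reassemble most-significant byte first: 71 CB → 0x71CB.
0x71CB = 29131.

29131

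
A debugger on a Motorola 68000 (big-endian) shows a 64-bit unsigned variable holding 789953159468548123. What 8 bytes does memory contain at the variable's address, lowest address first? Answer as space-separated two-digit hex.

789953159468548123 in hexadecimal, padded to 64 bits, is 0x0AF67A369352001B.
Split into bytes (most-significant first): 0A F6 7A 36 93 52 00 1B.
Big-endian stores the most-significant byte at the lowest address.
So the memory order matches the most-significant-first order: 0A F6 7A 36 93 52 00 1B.

0A F6 7A 36 93 52 00 1B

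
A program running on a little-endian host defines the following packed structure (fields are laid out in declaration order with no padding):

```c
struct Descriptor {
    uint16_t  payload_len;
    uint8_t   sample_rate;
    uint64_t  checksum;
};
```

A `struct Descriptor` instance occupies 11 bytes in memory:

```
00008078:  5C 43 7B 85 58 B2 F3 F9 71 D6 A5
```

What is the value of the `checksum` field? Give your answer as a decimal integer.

`checksum` follows `payload_len` (2 B), `sample_rate` (1 B), so it starts at offset 2 + 1 = 3 and occupies 8 bytes.
Bytes at offsets 3..10: 85 58 B2 F3 F9 71 D6 A5.
In little-endian order the low byte comes first in memory.
Reassemble most-significant byte first: A5 D6 71 F9 F3 B2 58 85 → 0xA5D671F9F3B25885.
0xA5D671F9F3B25885 = 11949863979623536773.

11949863979623536773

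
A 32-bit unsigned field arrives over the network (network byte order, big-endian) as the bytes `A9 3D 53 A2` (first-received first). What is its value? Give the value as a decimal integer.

2839368610

Big-endian stores the most-significant byte at the lowest address.
The bytes are already most-significant first: 0xA93D53A2.
0xA93D53A2 = 2839368610.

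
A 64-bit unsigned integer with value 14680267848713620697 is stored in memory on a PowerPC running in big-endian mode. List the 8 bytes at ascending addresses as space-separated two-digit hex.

CB BA C9 D4 3A 29 CC D9

14680267848713620697 in hexadecimal, padded to 64 bits, is 0xCBBAC9D43A29CCD9.
Split into bytes (most-significant first): CB BA C9 D4 3A 29 CC D9.
Big-endian stores the most-significant byte at the lowest address.
So the memory order matches the most-significant-first order: CB BA C9 D4 3A 29 CC D9.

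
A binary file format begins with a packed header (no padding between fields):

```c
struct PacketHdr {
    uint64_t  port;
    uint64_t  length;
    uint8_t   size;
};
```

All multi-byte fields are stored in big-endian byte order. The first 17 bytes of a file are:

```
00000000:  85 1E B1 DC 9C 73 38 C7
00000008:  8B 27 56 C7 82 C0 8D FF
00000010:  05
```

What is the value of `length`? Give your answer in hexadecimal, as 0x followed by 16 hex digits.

`length` follows `port` (8 bytes), so it starts at byte offset 8 and occupies 8 bytes.
Bytes at offsets 8..15: 8B 27 56 C7 82 C0 8D FF.
Big-endian stores the most-significant byte at the lowest address.
The bytes are already most-significant first: 0x8B2756C782C08DFF.

0x8B2756C782C08DFF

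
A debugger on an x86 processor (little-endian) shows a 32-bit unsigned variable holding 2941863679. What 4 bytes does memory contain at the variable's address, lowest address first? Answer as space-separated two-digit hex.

2941863679 in hexadecimal, padded to 32 bits, is 0xAF5946FF.
Split into bytes (most-significant first): AF 59 46 FF.
Little-endian stores the least-significant byte at the lowest address.
So at ascending addresses the bytes are FF 46 59 AF.

FF 46 59 AF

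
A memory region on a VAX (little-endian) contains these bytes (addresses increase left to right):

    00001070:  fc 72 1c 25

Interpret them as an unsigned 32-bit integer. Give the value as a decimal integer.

In little-endian order the low byte comes first in memory.
Reassemble most-significant byte first: 25 1C 72 FC → 0x251C72FC.
0x251C72FC = 622621436.

622621436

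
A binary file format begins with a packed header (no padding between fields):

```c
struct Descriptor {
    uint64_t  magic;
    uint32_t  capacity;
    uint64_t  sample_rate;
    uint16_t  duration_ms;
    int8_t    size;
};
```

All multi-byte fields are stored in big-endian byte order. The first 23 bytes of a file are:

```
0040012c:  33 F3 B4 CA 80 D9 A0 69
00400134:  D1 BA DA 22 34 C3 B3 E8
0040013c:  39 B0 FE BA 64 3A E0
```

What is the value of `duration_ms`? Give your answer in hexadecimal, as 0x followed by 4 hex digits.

0x643A

`duration_ms` follows `magic` (8 B), `capacity` (4 B), `sample_rate` (8 B), so it starts at offset 8 + 4 + 8 = 20 and occupies 2 bytes.
Bytes at offsets 20..21: 64 3A.
Big-endian stores the most-significant byte at the lowest address.
The bytes are already most-significant first: 0x643A.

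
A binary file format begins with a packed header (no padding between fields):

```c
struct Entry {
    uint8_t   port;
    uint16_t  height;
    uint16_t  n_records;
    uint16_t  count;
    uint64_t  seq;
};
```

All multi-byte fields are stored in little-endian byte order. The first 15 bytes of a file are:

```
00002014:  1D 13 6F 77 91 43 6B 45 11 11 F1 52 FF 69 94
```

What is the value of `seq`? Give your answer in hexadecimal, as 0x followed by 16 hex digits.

`seq` follows `port` (1 B), `height` (2 B), `n_records` (2 B), `count` (2 B), so it starts at offset 1 + 2 + 2 + 2 = 7 and occupies 8 bytes.
Bytes at offsets 7..14: 45 11 11 F1 52 FF 69 94.
In little-endian order the low byte comes first in memory.
Reassemble most-significant byte first: 94 69 FF 52 F1 11 11 45 → 0x9469FF52F1111145.

0x9469FF52F1111145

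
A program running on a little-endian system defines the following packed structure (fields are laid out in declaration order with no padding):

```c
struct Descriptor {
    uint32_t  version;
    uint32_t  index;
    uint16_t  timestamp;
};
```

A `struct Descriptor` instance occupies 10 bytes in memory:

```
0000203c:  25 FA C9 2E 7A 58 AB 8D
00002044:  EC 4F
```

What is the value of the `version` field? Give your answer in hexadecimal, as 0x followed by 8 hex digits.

`version` is the first field, at byte offset 0, occupying 4 bytes.
Bytes at offsets 0..3: 25 FA C9 2E.
In little-endian order the low byte comes first in memory.
Reassemble most-significant byte first: 2E C9 FA 25 → 0x2EC9FA25.

0x2EC9FA25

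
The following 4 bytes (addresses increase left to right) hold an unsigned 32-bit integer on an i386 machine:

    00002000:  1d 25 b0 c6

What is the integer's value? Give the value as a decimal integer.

3333432605

Little-endian: lowest address holds the least-significant byte.
Reassemble most-significant byte first: C6 B0 25 1D → 0xC6B0251D.
0xC6B0251D = 3333432605.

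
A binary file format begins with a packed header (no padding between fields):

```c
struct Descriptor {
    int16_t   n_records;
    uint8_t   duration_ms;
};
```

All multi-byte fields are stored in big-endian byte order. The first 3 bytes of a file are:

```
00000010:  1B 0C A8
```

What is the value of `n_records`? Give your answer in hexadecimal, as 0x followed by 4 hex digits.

0x1B0C

`n_records` is the first field, at byte offset 0, occupying 2 bytes.
Bytes at offsets 0..1: 1B 0C.
Big-endian stores the most-significant byte at the lowest address.
The bytes are already most-significant first: 0x1B0C.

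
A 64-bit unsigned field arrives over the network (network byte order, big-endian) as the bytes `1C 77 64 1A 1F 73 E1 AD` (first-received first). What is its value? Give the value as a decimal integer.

Big-endian stores the most-significant byte at the lowest address.
The bytes are already most-significant first: 0x1C77641A1F73E1AD.
0x1C77641A1F73E1AD = 2051218218650165677.

2051218218650165677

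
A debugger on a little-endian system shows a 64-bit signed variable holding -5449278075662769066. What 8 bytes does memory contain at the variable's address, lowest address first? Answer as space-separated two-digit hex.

Two's complement of -5449278075662769066 in 64 bits: 5449278075662769066 = 0x4B9FB989CE341BAA; invert → 0xB460467631CBE455; add 1 → 0xB460467631CBE456.
Split into bytes (most-significant first): B4 60 46 76 31 CB E4 56.
In little-endian order the low byte comes first in memory.
So at ascending addresses the bytes are 56 E4 CB 31 76 46 60 B4.

56 E4 CB 31 76 46 60 B4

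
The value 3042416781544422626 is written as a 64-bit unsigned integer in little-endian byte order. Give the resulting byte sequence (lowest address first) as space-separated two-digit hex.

E2 7C A4 82 F1 D5 38 2A

3042416781544422626 in hexadecimal, padded to 64 bits, is 0x2A38D5F182A47CE2.
Split into bytes (most-significant first): 2A 38 D5 F1 82 A4 7C E2.
Little-endian: lowest address holds the least-significant byte.
So at ascending addresses the bytes are E2 7C A4 82 F1 D5 38 2A.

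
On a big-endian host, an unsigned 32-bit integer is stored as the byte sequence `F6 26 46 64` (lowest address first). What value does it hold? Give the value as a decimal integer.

4129703524

In big-endian order the high byte comes first in memory.
The bytes are already most-significant first: 0xF6264664.
0xF6264664 = 4129703524.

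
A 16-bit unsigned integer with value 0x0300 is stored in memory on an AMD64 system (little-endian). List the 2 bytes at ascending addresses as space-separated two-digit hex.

00 03

Split into bytes (most-significant first): 03 00.
Little-endian stores the least-significant byte at the lowest address.
So at ascending addresses the bytes are 00 03.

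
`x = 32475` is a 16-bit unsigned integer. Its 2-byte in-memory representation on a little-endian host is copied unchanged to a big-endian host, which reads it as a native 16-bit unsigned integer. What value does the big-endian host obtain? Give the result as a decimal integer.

56190

32475 in 16-bit hexadecimal is 0x7EDB.
Stored little-endian, the bytes at ascending addresses are DB 7E.
Read back as big-endian, the last byte is least significant, giving 0xDB7E.
0xDB7E = 56190.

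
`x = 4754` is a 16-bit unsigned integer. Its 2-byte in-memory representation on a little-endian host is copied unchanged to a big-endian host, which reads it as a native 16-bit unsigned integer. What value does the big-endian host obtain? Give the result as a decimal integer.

37394

4754 in 16-bit hexadecimal is 0x1292.
Stored little-endian, the bytes at ascending addresses are 92 12.
Read back as big-endian, the last byte is least significant, giving 0x9212.
0x9212 = 37394.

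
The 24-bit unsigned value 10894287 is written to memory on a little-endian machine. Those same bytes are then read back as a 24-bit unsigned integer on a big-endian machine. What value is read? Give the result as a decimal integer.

13581222

10894287 in 24-bit hexadecimal is 0xA63BCF.
Stored little-endian, the bytes at ascending addresses are CF 3B A6.
Read back as big-endian, the last byte is least significant, giving 0xCF3BA6.
0xCF3BA6 = 13581222.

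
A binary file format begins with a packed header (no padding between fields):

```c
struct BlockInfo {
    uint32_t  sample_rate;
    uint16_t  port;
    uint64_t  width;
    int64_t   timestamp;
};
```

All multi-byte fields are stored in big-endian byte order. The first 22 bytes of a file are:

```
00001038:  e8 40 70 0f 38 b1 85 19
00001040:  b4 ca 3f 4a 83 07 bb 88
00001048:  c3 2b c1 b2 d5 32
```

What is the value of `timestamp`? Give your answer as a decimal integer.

`timestamp` follows `sample_rate` (4 B), `port` (2 B), `width` (8 B), so it starts at offset 4 + 2 + 8 = 14 and occupies 8 bytes.
Bytes at offsets 14..21: BB 88 C3 2B C1 B2 D5 32.
In big-endian order the high byte comes first in memory.
The bytes are already most-significant first: 0xBB88C32BC1B2D532.
Top bit is set, so as a signed 64-bit value this is 0xBB88C32BC1B2D532 − 2^64 = -4933478799083645646.

-4933478799083645646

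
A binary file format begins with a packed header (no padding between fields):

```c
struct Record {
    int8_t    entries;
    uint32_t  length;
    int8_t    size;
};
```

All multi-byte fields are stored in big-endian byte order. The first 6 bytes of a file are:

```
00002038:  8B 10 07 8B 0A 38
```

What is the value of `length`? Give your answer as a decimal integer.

`length` follows `entries` (1 byte), so it starts at byte offset 1 and occupies 4 bytes.
Bytes at offsets 1..4: 10 07 8B 0A.
Big-endian: lowest address holds the most-significant byte.
The bytes are already most-significant first: 0x10078B0A.
0x10078B0A = 268929802.

268929802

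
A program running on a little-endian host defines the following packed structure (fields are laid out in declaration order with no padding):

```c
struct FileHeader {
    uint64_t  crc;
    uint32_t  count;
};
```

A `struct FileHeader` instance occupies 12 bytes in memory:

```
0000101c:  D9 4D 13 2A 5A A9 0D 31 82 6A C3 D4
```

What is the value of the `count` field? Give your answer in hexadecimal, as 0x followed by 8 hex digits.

0xD4C36A82

`count` follows `crc` (8 bytes), so it starts at byte offset 8 and occupies 4 bytes.
Bytes at offsets 8..11: 82 6A C3 D4.
Little-endian stores the least-significant byte at the lowest address.
Reassemble most-significant byte first: D4 C3 6A 82 → 0xD4C36A82.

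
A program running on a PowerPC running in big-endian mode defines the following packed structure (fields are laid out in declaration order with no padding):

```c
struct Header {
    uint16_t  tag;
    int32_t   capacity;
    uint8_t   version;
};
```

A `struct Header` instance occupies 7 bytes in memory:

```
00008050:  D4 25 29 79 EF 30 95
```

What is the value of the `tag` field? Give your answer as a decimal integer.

54309

`tag` is the first field, at byte offset 0, occupying 2 bytes.
Bytes at offsets 0..1: D4 25.
Big-endian: lowest address holds the most-significant byte.
The bytes are already most-significant first: 0xD425.
0xD425 = 54309.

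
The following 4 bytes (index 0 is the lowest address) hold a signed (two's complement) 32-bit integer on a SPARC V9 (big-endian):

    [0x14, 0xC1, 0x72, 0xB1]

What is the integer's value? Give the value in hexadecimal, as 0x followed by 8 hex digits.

0x14C172B1

Big-endian: lowest address holds the most-significant byte.
The bytes are already most-significant first: 0x14C172B1.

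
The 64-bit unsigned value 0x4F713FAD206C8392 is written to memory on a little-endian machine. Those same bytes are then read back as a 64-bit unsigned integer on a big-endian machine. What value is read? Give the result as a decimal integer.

10557400839087944015

Stored little-endian, the bytes at ascending addresses are 92 83 6C 20 AD 3F 71 4F.
Read back as big-endian, the last byte is least significant, giving 0x92836C20AD3F714F.
0x92836C20AD3F714F = 10557400839087944015.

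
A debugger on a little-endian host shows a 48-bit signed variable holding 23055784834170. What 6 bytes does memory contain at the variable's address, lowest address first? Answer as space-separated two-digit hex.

7A 74 DD 17 F8 14

23055784834170 in hexadecimal, padded to 48 bits, is 0x14F817DD747A.
Split into bytes (most-significant first): 14 F8 17 DD 74 7A.
Little-endian stores the least-significant byte at the lowest address.
So at ascending addresses the bytes are 7A 74 DD 17 F8 14.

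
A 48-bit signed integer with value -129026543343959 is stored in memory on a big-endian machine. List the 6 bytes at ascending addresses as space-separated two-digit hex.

Two's complement of -129026543343959 in 48 bits: 129026543343959 = 0x755955485957; invert → 0x8AA6AAB7A6A8; add 1 → 0x8AA6AAB7A6A9.
Split into bytes (most-significant first): 8A A6 AA B7 A6 A9.
Big-endian: lowest address holds the most-significant byte.
So the memory order matches the most-significant-first order: 8A A6 AA B7 A6 A9.

8A A6 AA B7 A6 A9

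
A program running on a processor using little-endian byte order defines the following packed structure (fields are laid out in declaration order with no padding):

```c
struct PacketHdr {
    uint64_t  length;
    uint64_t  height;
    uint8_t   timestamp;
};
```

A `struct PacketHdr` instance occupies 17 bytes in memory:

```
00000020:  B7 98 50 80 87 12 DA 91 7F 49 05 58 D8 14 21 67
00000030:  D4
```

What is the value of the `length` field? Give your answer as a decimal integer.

10509733053605124279

`length` is the first field, at byte offset 0, occupying 8 bytes.
Bytes at offsets 0..7: B7 98 50 80 87 12 DA 91.
Little-endian: lowest address holds the least-significant byte.
Reassemble most-significant byte first: 91 DA 12 87 80 50 98 B7 → 0x91DA1287805098B7.
0x91DA1287805098B7 = 10509733053605124279.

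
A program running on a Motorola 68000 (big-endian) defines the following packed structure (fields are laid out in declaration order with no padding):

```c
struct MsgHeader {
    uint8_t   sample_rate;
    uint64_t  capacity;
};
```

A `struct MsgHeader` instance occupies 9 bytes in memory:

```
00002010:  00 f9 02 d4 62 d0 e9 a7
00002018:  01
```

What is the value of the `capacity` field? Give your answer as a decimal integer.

17943137386274334465

`capacity` follows `sample_rate` (1 byte), so it starts at byte offset 1 and occupies 8 bytes.
Bytes at offsets 1..8: F9 02 D4 62 D0 E9 A7 01.
Big-endian: lowest address holds the most-significant byte.
The bytes are already most-significant first: 0xF902D462D0E9A701.
0xF902D462D0E9A701 = 17943137386274334465.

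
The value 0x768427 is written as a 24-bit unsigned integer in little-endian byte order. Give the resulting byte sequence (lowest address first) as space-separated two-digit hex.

Split into bytes (most-significant first): 76 84 27.
In little-endian order the low byte comes first in memory.
So at ascending addresses the bytes are 27 84 76.

27 84 76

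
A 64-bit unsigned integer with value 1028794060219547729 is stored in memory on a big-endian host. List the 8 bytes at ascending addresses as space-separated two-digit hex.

0E 47 02 BF 3A 6B 00 51

1028794060219547729 in hexadecimal, padded to 64 bits, is 0x0E4702BF3A6B0051.
Split into bytes (most-significant first): 0E 47 02 BF 3A 6B 00 51.
In big-endian order the high byte comes first in memory.
So the memory order matches the most-significant-first order: 0E 47 02 BF 3A 6B 00 51.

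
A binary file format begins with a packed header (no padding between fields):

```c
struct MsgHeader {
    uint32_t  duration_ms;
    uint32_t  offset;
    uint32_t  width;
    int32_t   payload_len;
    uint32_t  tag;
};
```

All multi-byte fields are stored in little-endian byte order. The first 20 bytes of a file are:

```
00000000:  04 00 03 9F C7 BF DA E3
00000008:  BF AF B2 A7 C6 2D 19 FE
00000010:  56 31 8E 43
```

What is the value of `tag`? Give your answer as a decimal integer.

1133392214

`tag` follows `duration_ms` (4 B), `offset` (4 B), `width` (4 B), `payload_len` (4 B), so it starts at offset 4 + 4 + 4 + 4 = 16 and occupies 4 bytes.
Bytes at offsets 16..19: 56 31 8E 43.
In little-endian order the low byte comes first in memory.
Reassemble most-significant byte first: 43 8E 31 56 → 0x438E3156.
0x438E3156 = 1133392214.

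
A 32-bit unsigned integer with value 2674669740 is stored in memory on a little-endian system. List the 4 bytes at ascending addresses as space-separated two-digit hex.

2674669740 in hexadecimal, padded to 32 bits, is 0x9F6C38AC.
Split into bytes (most-significant first): 9F 6C 38 AC.
In little-endian order the low byte comes first in memory.
So at ascending addresses the bytes are AC 38 6C 9F.

AC 38 6C 9F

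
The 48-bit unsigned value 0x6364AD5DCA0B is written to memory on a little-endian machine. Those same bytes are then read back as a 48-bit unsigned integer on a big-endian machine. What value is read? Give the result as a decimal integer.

Stored little-endian, the bytes at ascending addresses are 0B CA 5D AD 64 63.
Read back as big-endian, the last byte is least significant, giving 0x0BCA5DAD6463.
0x0BCA5DAD6463 = 12963782943843.

12963782943843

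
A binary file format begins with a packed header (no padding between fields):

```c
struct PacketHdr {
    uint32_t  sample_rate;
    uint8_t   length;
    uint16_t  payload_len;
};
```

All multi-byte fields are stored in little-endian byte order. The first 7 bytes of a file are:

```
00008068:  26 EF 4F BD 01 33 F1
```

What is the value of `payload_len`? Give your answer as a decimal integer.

`payload_len` follows `sample_rate` (4 B), `length` (1 B), so it starts at offset 4 + 1 = 5 and occupies 2 bytes.
Bytes at offsets 5..6: 33 F1.
In little-endian order the low byte comes first in memory.
Reassemble most-significant byte first: F1 33 → 0xF133.
0xF133 = 61747.

61747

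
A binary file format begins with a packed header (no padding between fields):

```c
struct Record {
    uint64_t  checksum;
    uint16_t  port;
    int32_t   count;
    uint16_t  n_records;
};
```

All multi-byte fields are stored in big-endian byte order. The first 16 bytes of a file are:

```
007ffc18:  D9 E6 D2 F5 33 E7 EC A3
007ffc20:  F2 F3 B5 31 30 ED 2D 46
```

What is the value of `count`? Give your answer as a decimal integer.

`count` follows `checksum` (8 B), `port` (2 B), so it starts at offset 8 + 2 = 10 and occupies 4 bytes.
Bytes at offsets 10..13: B5 31 30 ED.
Big-endian stores the most-significant byte at the lowest address.
The bytes are already most-significant first: 0xB53130ED.
Top bit is set, so as a signed 32-bit value this is 0xB53130ED − 2^32 = -1255067411.

-1255067411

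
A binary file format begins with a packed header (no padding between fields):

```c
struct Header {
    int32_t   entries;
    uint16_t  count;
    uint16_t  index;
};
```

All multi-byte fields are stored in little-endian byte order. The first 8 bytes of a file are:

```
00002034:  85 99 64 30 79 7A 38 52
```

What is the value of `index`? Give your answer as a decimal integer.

21048

`index` follows `entries` (4 B), `count` (2 B), so it starts at offset 4 + 2 = 6 and occupies 2 bytes.
Bytes at offsets 6..7: 38 52.
Little-endian: lowest address holds the least-significant byte.
Reassemble most-significant byte first: 52 38 → 0x5238.
0x5238 = 21048.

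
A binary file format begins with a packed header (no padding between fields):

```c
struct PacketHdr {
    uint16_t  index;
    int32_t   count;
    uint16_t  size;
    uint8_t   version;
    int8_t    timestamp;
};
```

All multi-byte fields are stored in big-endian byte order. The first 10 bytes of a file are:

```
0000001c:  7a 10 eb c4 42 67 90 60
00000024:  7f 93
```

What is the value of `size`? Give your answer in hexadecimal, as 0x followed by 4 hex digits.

0x9060

`size` follows `index` (2 B), `count` (4 B), so it starts at offset 2 + 4 = 6 and occupies 2 bytes.
Bytes at offsets 6..7: 90 60.
Big-endian: lowest address holds the most-significant byte.
The bytes are already most-significant first: 0x9060.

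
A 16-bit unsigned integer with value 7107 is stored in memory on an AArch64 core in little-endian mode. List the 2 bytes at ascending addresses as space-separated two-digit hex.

C3 1B

7107 in hexadecimal, padded to 16 bits, is 0x1BC3.
Split into bytes (most-significant first): 1B C3.
In little-endian order the low byte comes first in memory.
So at ascending addresses the bytes are C3 1B.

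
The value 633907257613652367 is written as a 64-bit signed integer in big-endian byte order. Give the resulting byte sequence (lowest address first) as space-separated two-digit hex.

633907257613652367 in hexadecimal, padded to 64 bits, is 0x08CC174ACE9A918F.
Split into bytes (most-significant first): 08 CC 17 4A CE 9A 91 8F.
Big-endian: lowest address holds the most-significant byte.
So the memory order matches the most-significant-first order: 08 CC 17 4A CE 9A 91 8F.

08 CC 17 4A CE 9A 91 8F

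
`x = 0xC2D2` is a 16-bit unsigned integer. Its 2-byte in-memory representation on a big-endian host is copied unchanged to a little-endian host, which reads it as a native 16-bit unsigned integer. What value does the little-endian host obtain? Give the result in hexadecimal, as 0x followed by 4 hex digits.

Stored big-endian, the bytes at ascending addresses are C2 D2.
Read back as little-endian, the first byte is least significant, giving 0xD2C2.

0xD2C2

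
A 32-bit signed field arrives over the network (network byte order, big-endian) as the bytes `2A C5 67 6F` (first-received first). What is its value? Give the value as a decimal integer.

Big-endian stores the most-significant byte at the lowest address.
The bytes are already most-significant first: 0x2AC5676F.
0x2AC5676F = 717580143.

717580143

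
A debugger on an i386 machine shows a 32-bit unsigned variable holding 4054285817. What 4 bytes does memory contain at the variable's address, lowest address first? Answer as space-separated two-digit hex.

F9 7D A7 F1

4054285817 in hexadecimal, padded to 32 bits, is 0xF1A77DF9.
Split into bytes (most-significant first): F1 A7 7D F9.
In little-endian order the low byte comes first in memory.
So at ascending addresses the bytes are F9 7D A7 F1.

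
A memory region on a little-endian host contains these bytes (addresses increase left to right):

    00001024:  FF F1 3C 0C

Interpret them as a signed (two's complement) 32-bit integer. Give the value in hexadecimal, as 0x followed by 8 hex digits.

In little-endian order the low byte comes first in memory.
Reassemble most-significant byte first: 0C 3C F1 FF → 0x0C3CF1FF.

0x0C3CF1FF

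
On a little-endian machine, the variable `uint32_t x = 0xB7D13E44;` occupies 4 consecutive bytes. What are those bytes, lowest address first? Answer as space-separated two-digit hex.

Split into bytes (most-significant first): B7 D1 3E 44.
In little-endian order the low byte comes first in memory.
So at ascending addresses the bytes are 44 3E D1 B7.

44 3E D1 B7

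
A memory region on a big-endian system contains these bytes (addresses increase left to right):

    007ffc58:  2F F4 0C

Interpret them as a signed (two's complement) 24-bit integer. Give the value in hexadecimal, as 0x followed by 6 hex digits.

In big-endian order the high byte comes first in memory.
The bytes are already most-significant first: 0x2FF40C.

0x2FF40C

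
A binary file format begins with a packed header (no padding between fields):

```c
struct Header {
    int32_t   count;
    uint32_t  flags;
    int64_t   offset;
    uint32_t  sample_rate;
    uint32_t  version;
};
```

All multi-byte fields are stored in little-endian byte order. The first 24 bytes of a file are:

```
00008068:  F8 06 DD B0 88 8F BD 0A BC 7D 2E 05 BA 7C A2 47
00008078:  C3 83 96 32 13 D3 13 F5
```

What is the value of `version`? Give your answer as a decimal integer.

4111717139

`version` follows `count` (4 B), `flags` (4 B), `offset` (8 B), `sample_rate` (4 B), so it starts at offset 4 + 4 + 8 + 4 = 20 and occupies 4 bytes.
Bytes at offsets 20..23: 13 D3 13 F5.
In little-endian order the low byte comes first in memory.
Reassemble most-significant byte first: F5 13 D3 13 → 0xF513D313.
0xF513D313 = 4111717139.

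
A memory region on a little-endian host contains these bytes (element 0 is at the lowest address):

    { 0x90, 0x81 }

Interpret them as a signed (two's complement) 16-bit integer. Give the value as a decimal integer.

-32368

In little-endian order the low byte comes first in memory.
Reassemble most-significant byte first: 81 90 → 0x8190.
Top bit is set, so as a signed 16-bit value this is 0x8190 − 2^16 = -32368.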